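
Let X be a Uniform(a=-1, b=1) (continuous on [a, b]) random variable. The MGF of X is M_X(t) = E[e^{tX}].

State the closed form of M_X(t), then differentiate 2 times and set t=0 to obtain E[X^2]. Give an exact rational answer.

E[X^2] = D^2[M](0) = 1/3

M_X(t) = (e^(t) - e^(-t))/(2*t)
D^2[M](t) = (t^2*e^(2*t) - t^2 - 2*t*e^(2*t) - 2*t + 2*e^(2*t) - 2)*e^(-t)/(2*t^3)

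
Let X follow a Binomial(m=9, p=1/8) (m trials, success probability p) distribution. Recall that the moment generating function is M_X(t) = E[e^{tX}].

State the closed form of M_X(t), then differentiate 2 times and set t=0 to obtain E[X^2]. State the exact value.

E[X^2] = d^2M/dt^2 |_{t=0} = 9/4

M_X(t) = (e^(t)/8 + 7/8)^9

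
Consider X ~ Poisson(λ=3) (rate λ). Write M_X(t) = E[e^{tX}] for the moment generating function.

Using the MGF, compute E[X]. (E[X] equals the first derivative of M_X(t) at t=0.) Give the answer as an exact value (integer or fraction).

M_X(t) = e^(3*e^(t) - 3)
D[M](t) = 3*e^(-3)*e^(t)*e^(3*e^(t))

E[X] = D[M](0) = 3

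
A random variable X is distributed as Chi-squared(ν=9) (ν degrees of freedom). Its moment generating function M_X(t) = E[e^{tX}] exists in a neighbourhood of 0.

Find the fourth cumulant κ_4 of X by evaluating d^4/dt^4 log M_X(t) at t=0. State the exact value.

κ_4 = d^4K/dt^4 |_{t=0} = 432

M_X(t) = (1 - 2*t)^(-9/2)
K_X(t) = log M_X(t) = -9*log(1 - 2*t)/2
dK/dt = -9/(2*t - 1)
d^2K/dt^2 = 18/(4*t^2 - 4*t + 1)
d^3K/dt^3 = -72/(8*t^3 - 12*t^2 + 6*t - 1)
d^4K/dt^4 = 432/(16*t^4 - 32*t^3 + 24*t^2 - 8*t + 1)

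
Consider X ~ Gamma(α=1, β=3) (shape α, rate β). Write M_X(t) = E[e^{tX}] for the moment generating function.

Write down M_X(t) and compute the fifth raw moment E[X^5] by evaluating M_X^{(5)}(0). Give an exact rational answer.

E[X^5] = d^5M/dt^5 |_{t=0} = 40/81

M_X(t) = 3/(3 - t)
dM/dt = 3/(t^2 - 6*t + 9)
d^2M/dt^2 = -6/(t^3 - 9*t^2 + 27*t - 27)
d^3M/dt^3 = 18/(t^4 - 12*t^3 + 54*t^2 - 108*t + 81)
d^4M/dt^4 = -72/(t^5 - 15*t^4 + 90*t^3 - 270*t^2 + 405*t - 243)
d^5M/dt^5 = 360/(t^6 - 18*t^5 + 135*t^4 - 540*t^3 + 1215*t^2 - 1458*t + 729)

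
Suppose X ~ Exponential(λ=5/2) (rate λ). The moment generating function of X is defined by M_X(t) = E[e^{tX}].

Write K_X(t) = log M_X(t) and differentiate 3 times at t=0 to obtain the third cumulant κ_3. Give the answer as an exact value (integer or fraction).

κ_3 = K′′′(0) = 16/125

M_X(t) = 5/(2*(5/2 - t))
K_X(t) = log M_X(t) = -log(5/2 - t) - log(2) + log(5)
K′(t) = -2/(2*t - 5)
K′′(t) = 4/(4*t^2 - 20*t + 25)
K′′′(t) = -16/(8*t^3 - 60*t^2 + 150*t - 125)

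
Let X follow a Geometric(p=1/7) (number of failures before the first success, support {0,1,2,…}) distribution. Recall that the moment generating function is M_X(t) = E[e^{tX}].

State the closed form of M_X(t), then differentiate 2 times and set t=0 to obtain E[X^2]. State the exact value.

M_X(t) = 1/(7*(1 - 6*e^(t)/7))
dM/dt = 6*e^(t)/(36*e^(2*t) - 84*e^(t) + 49)
d^2M/dt^2 = (-36*e^(2*t) - 42*e^(t))/(216*e^(3*t) - 756*e^(2*t) + 882*e^(t) - 343)

E[X^2] = d^2M/dt^2 |_{t=0} = 78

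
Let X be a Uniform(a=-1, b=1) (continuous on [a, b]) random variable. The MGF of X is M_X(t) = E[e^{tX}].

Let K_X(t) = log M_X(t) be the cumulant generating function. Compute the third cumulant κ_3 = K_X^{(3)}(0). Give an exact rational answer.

κ_3 = D^3[K](0) = 0

M_X(t) = (e^(t) - e^(-t))/(2*t)
K_X(t) = log M_X(t) = -log(t) + log(e^(t) - e^(-t)) - log(2)
D^3[K](t) = (8*t^3*e^(4*t) + 8*t^3*e^(2*t) - 2*e^(6*t) + 6*e^(4*t) - 6*e^(2*t) + 2)/(t^3*e^(6*t) - 3*t^3*e^(4*t) + 3*t^3*e^(2*t) - t^3)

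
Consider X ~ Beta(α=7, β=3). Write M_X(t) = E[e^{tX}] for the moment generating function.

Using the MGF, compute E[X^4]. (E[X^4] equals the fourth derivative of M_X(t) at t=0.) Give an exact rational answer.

M_X(t) = ₁F₁(7; 10; t)
dM/dt = 7*₁F₁(8; 11; t)/10
d^2M/dt^2 = 28*₁F₁(9; 12; t)/55
d^3M/dt^3 = 21*₁F₁(10; 13; t)/55
d^4M/dt^4 = 42*₁F₁(11; 14; t)/143

E[X^4] = d^4M/dt^4 |_{t=0} = 42/143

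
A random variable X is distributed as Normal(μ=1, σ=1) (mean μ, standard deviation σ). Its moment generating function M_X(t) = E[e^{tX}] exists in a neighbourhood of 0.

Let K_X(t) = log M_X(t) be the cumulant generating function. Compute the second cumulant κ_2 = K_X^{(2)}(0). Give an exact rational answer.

M_X(t) = e^(t^2/2 + t)
K_X(t) = log M_X(t) = t^2/2 + t
K′(t) = t + 1
K′′(t) = 1

κ_2 = K′′(0) = 1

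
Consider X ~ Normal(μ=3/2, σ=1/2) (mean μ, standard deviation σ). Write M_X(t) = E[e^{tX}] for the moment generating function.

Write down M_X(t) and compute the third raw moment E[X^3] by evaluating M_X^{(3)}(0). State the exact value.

M_X(t) = e^(t^2/8 + 3*t/2)
D^3[M](t) = t^3*e^(3*t/2)*e^(t^2/8)/64 + 9*t^2*e^(3*t/2)*e^(t^2/8)/32 + 15*t*e^(3*t/2)*e^(t^2/8)/8 + 9*e^(3*t/2)*e^(t^2/8)/2

E[X^3] = D^3[M](0) = 9/2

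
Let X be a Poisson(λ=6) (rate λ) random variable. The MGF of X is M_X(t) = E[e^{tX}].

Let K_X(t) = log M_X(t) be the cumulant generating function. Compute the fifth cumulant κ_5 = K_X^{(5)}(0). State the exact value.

M_X(t) = e^(6*e^(t) - 6)
K_X(t) = log M_X(t) = 6*e^(t) - 6
K^(5)(t) = 6*e^(t)

κ_5 = K^(5)(0) = 6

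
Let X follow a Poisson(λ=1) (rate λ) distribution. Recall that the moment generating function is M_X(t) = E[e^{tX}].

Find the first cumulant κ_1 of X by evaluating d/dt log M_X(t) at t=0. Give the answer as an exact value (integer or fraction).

κ_1 = K′(0) = 1

M_X(t) = e^(e^(t) - 1)
K_X(t) = log M_X(t) = e^(t) - 1
K′(t) = e^(t)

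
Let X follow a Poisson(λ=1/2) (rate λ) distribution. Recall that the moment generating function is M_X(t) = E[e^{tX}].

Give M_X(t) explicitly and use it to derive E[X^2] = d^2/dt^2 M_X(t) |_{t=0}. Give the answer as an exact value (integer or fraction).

E[X^2] = M^(2)(0) = 3/4

M_X(t) = e^(e^(t)/2 - 1/2)
M^(2)(t) = (e^(2*t)*e^(e^(t)/2) + 2*e^(t)*e^(e^(t)/2))*e^(-1/2)/4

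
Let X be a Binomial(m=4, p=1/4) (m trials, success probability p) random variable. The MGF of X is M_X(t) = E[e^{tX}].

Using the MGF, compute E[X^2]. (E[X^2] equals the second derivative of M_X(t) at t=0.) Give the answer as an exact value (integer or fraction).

E[X^2] = d^2M/dt^2 |_{t=0} = 7/4

M_X(t) = (e^(t)/4 + 3/4)^4
dM/dt = e^(4*t)/64 + 9*e^(3*t)/64 + 27*e^(2*t)/64 + 27*e^(t)/64
d^2M/dt^2 = e^(4*t)/16 + 27*e^(3*t)/64 + 27*e^(2*t)/32 + 27*e^(t)/64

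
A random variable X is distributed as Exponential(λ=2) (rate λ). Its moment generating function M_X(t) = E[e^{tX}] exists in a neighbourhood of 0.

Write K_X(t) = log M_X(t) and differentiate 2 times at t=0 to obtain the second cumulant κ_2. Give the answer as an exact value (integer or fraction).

M_X(t) = 2/(2 - t)
K_X(t) = log M_X(t) = -log(2 - t) + log(2)
D^2[K](t) = 1/(t^2 - 4*t + 4)

κ_2 = D^2[K](0) = 1/4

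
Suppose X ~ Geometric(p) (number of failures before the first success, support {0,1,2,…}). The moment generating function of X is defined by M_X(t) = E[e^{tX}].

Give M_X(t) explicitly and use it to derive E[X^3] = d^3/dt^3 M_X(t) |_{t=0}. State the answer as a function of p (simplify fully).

M_X(t) = p/(-(1 - p)*e^(t) + 1)

E[X^3] = D^3[M](0) = -1 + 7/p - 12/p^2 + 6/p^3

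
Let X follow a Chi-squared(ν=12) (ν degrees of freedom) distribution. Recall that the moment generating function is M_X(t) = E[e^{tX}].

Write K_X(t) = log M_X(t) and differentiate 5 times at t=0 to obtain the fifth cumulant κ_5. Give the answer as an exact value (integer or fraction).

κ_5 = D^5[K](0) = 4608

M_X(t) = (1 - 2*t)^(-6)
K_X(t) = log M_X(t) = -6*log(1 - 2*t)
D^5[K](t) = -4608/(32*t^5 - 80*t^4 + 80*t^3 - 40*t^2 + 10*t - 1)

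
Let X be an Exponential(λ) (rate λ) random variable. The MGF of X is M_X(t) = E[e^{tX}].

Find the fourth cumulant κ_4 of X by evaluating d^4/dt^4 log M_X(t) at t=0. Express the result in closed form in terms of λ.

M_X(t) = λ/(λ - t)
K_X(t) = log M_X(t) = log(λ) - log(λ - t)
K′(t) = -1/(-λ + t)
K′′(t) = 1/(λ^2 - 2*λ*t + t^2)
K′′′(t) = -2/(-λ^3 + 3*λ^2*t - 3*λ*t^2 + t^3)
K′′′′(t) = 6/(λ^4 - 4*λ^3*t + 6*λ^2*t^2 - 4*λ*t^3 + t^4)

κ_4 = K′′′′(0) = 6/λ^4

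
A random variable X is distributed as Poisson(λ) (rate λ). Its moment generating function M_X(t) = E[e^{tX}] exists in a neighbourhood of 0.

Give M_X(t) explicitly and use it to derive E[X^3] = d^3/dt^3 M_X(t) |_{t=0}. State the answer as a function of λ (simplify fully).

E[X^3] = d^3M/dt^3 |_{t=0} = λ*(λ^2 + 3*λ + 1)

M_X(t) = e^(λ*(e^(t) - 1))
dM/dt = λ*e^(-λ)*e^(t)*e^(λ*e^(t))
d^2M/dt^2 = (λ^2*e^(2*t)*e^(λ*e^(t)) + λ*e^(t)*e^(λ*e^(t)))*e^(-λ)
d^3M/dt^3 = (λ^3*e^(3*t)*e^(λ*e^(t)) + 3*λ^2*e^(2*t)*e^(λ*e^(t)) + λ*e^(t)*e^(λ*e^(t)))*e^(-λ)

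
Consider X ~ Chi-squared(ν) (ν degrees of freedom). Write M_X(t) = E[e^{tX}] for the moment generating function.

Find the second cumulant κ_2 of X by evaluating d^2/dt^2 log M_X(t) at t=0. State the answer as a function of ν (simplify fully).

M_X(t) = (1 - 2*t)^(-ν/2)
K_X(t) = log M_X(t) = -ν*log(1 - 2*t)/2
D^2[K](t) = 2*ν/(4*t^2 - 4*t + 1)

κ_2 = D^2[K](0) = 2*ν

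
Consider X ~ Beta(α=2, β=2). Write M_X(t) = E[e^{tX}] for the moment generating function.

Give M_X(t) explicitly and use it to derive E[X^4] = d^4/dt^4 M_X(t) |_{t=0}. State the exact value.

E[X^4] = M^(4)(0) = 1/7

M_X(t) = ₁F₁(2; 4; t)
M^(4)(t) = ₁F₁(6; 8; t)/7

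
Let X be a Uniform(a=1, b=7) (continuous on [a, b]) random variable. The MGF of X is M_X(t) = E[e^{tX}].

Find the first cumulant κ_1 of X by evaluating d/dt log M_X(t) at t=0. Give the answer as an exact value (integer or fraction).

κ_1 = D[K](0) = 4

M_X(t) = (e^(7*t) - e^(t))/(6*t)
K_X(t) = log M_X(t) = -log(t) + log(e^(7*t) - e^(t)) - log(6)
D[K](t) = (7*t*e^(6*t) - t - e^(6*t) + 1)/(t*e^(6*t) - t)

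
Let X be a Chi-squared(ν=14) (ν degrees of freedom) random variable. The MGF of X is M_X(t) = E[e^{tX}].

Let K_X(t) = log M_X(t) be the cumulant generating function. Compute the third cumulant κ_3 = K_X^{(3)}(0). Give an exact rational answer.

M_X(t) = (1 - 2*t)^(-7)
K_X(t) = log M_X(t) = -7*log(1 - 2*t)
K′(t) = -14/(2*t - 1)
K′′(t) = 28/(4*t^2 - 4*t + 1)
K′′′(t) = -112/(8*t^3 - 12*t^2 + 6*t - 1)

κ_3 = K′′′(0) = 112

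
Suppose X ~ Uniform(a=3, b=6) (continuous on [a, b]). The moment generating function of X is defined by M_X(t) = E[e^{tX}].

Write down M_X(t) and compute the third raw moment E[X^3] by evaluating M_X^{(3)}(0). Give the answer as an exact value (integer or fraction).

M_X(t) = (e^(6*t) - e^(3*t))/(3*t)
M^(3)(t) = (72*t^3*e^(6*t) - 9*t^3*e^(3*t) - 36*t^2*e^(6*t) + 9*t^2*e^(3*t) + 12*t*e^(6*t) - 6*t*e^(3*t) - 2*e^(6*t) + 2*e^(3*t))/t^4

E[X^3] = M^(3)(0) = 405/4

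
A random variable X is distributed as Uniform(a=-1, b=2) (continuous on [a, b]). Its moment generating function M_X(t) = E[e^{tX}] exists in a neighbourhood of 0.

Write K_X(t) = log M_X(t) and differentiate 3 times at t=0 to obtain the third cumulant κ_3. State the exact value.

M_X(t) = (e^(2*t) - e^(-t))/(3*t)
K_X(t) = log M_X(t) = -log(t) + log(e^(2*t) - e^(-t)) - log(3)
K′(t) = (2*t*e^(3*t) + t - e^(3*t) + 1)/(t*e^(3*t) - t)
K′′(t) = (-9*t^2*e^(3*t) + e^(6*t) - 2*e^(3*t) + 1)/(t^2*e^(6*t) - 2*t^2*e^(3*t) + t^2)
K′′′(t) = (27*t^3*e^(6*t) + 27*t^3*e^(3*t) - 2*e^(9*t) + 6*e^(6*t) - 6*e^(3*t) + 2)/(t^3*e^(9*t) - 3*t^3*e^(6*t) + 3*t^3*e^(3*t) - t^3)

κ_3 = K′′′(0) = 0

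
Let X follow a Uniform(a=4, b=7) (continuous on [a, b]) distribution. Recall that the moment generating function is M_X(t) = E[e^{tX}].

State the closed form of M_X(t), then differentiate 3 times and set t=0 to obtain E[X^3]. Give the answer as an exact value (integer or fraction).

M_X(t) = (e^(7*t) - e^(4*t))/(3*t)
dM/dt = (7*t*e^(7*t) - 4*t*e^(4*t) - e^(7*t) + e^(4*t))/(3*t^2)
d^2M/dt^2 = (49*t^2*e^(7*t) - 16*t^2*e^(4*t) - 14*t*e^(7*t) + 8*t*e^(4*t) + 2*e^(7*t) - 2*e^(4*t))/(3*t^3)
d^3M/dt^3 = (343*t^3*e^(7*t) - 64*t^3*e^(4*t) - 147*t^2*e^(7*t) + 48*t^2*e^(4*t) + 42*t*e^(7*t) - 24*t*e^(4*t) - 6*e^(7*t) + 6*e^(4*t))/(3*t^4)

E[X^3] = d^3M/dt^3 |_{t=0} = 715/4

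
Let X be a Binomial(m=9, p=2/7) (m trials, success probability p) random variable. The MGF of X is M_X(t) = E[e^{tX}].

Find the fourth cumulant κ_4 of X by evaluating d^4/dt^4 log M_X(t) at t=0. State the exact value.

M_X(t) = (2*e^(t)/7 + 5/7)^9
K_X(t) = log M_X(t) = 9*log(2*e^(t)/7 + 5/7)
K^(4)(t) = (360*e^(3*t) - 3600*e^(2*t) + 2250*e^(t))/(16*e^(4*t) + 160*e^(3*t) + 600*e^(2*t) + 1000*e^(t) + 625)

κ_4 = K^(4)(0) = -990/2401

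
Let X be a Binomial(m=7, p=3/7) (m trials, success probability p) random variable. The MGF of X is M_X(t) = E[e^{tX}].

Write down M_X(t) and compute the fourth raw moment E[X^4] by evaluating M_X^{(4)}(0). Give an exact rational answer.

E[X^4] = d^4M/dt^4 |_{t=0} = 63291/343

M_X(t) = (3*e^(t)/7 + 4/7)^7
dM/dt = 2187*e^(7*t)/117649 + 17496*e^(6*t)/117649 + 58320*e^(5*t)/117649 + 103680*e^(4*t)/117649 + 103680*e^(3*t)/117649 + 55296*e^(2*t)/117649 + 12288*e^(t)/117649
d^2M/dt^2 = 2187*e^(7*t)/16807 + 104976*e^(6*t)/117649 + 291600*e^(5*t)/117649 + 414720*e^(4*t)/117649 + 311040*e^(3*t)/117649 + 110592*e^(2*t)/117649 + 12288*e^(t)/117649
d^3M/dt^3 = 2187*e^(7*t)/2401 + 629856*e^(6*t)/117649 + 1458000*e^(5*t)/117649 + 1658880*e^(4*t)/117649 + 933120*e^(3*t)/117649 + 221184*e^(2*t)/117649 + 12288*e^(t)/117649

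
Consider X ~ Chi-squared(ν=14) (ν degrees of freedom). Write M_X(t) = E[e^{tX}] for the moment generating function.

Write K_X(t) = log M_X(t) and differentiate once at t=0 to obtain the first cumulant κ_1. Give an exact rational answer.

κ_1 = K^(1)(0) = 14

M_X(t) = (1 - 2*t)^(-7)
K_X(t) = log M_X(t) = -7*log(1 - 2*t)
K^(1)(t) = -14/(2*t - 1)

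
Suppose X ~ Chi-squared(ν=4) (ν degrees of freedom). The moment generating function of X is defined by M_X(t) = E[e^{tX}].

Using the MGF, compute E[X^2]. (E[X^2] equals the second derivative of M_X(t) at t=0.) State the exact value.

E[X^2] = D^2[M](0) = 24

M_X(t) = (1 - 2*t)^(-2)
D^2[M](t) = 24/(16*t^4 - 32*t^3 + 24*t^2 - 8*t + 1)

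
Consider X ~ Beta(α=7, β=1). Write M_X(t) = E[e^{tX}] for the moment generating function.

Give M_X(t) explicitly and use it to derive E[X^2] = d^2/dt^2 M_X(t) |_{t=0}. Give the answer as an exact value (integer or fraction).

E[X^2] = M^(2)(0) = 7/9

M_X(t) = ₁F₁(7; 8; t)
M^(2)(t) = 7*₁F₁(9; 10; t)/9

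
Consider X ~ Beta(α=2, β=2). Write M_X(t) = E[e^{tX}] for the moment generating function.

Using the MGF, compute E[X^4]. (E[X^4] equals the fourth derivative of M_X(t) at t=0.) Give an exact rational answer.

E[X^4] = d^4M/dt^4 |_{t=0} = 1/7

M_X(t) = ₁F₁(2; 4; t)
dM/dt = ₁F₁(3; 5; t)/2
d^2M/dt^2 = 3*₁F₁(4; 6; t)/10
d^3M/dt^3 = ₁F₁(5; 7; t)/5
d^4M/dt^4 = ₁F₁(6; 8; t)/7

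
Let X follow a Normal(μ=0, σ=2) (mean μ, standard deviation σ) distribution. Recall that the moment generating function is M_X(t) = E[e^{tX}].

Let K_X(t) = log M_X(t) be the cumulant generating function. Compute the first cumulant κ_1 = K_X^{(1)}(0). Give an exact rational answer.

M_X(t) = e^(2*t^2)
K_X(t) = log M_X(t) = 2*t^2
K′(t) = 4*t

κ_1 = K′(0) = 0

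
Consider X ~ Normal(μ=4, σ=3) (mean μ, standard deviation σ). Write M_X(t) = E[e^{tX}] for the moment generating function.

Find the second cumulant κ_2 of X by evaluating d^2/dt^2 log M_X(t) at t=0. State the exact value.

κ_2 = d^2K/dt^2 |_{t=0} = 9

M_X(t) = e^(9*t^2/2 + 4*t)
K_X(t) = log M_X(t) = 9*t^2/2 + 4*t
dK/dt = 9*t + 4
d^2K/dt^2 = 9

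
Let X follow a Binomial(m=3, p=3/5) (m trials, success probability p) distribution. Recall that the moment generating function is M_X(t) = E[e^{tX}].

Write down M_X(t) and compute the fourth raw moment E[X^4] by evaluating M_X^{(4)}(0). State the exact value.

M_X(t) = (3*e^(t)/5 + 2/5)^3
M′(t) = 81*e^(3*t)/125 + 108*e^(2*t)/125 + 36*e^(t)/125
M′′(t) = 243*e^(3*t)/125 + 216*e^(2*t)/125 + 36*e^(t)/125
M′′′(t) = 729*e^(3*t)/125 + 432*e^(2*t)/125 + 36*e^(t)/125
M′′′′(t) = 2187*e^(3*t)/125 + 864*e^(2*t)/125 + 36*e^(t)/125

E[X^4] = M′′′′(0) = 3087/125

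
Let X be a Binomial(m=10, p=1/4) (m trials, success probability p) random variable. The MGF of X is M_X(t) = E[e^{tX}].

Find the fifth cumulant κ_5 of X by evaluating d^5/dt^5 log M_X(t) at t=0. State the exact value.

κ_5 = K^(5)(0) = -75/64

M_X(t) = (e^(t)/4 + 3/4)^10
K_X(t) = log M_X(t) = 10*log(e^(t)/4 + 3/4)
K^(5)(t) = (-30*e^(4*t) + 990*e^(3*t) - 2970*e^(2*t) + 810*e^(t))/(e^(5*t) + 15*e^(4*t) + 90*e^(3*t) + 270*e^(2*t) + 405*e^(t) + 243)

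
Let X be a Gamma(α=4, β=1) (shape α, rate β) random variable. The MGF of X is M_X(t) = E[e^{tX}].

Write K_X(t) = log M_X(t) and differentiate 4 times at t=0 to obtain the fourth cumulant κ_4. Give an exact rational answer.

κ_4 = D^4[K](0) = 24

M_X(t) = (1 - t)^(-4)
K_X(t) = log M_X(t) = -4*log(1 - t)
D^4[K](t) = 24/(t^4 - 4*t^3 + 6*t^2 - 4*t + 1)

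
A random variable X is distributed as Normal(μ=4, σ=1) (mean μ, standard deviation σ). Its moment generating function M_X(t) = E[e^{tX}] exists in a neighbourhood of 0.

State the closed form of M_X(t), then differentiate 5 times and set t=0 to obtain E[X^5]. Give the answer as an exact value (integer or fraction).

M_X(t) = e^(t^2/2 + 4*t)
M^(5)(t) = t^5*e^(4*t)*e^(t^2/2) + 20*t^4*e^(4*t)*e^(t^2/2) + 170*t^3*e^(4*t)*e^(t^2/2) + 760*t^2*e^(4*t)*e^(t^2/2) + 1775*t*e^(4*t)*e^(t^2/2) + 1724*e^(4*t)*e^(t^2/2)

E[X^5] = M^(5)(0) = 1724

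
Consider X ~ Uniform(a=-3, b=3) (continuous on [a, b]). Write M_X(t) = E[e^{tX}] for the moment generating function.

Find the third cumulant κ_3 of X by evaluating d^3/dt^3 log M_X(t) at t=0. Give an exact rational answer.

κ_3 = K′′′(0) = 0

M_X(t) = (e^(3*t) - e^(-3*t))/(6*t)
K_X(t) = log M_X(t) = -log(t) + log(e^(3*t) - e^(-3*t)) - log(6)
K′(t) = (3*t*e^(6*t) + 3*t - e^(6*t) + 1)/(t*e^(6*t) - t)
K′′(t) = (-36*t^2*e^(6*t) + e^(12*t) - 2*e^(6*t) + 1)/(t^2*e^(12*t) - 2*t^2*e^(6*t) + t^2)
K′′′(t) = (216*t^3*e^(12*t) + 216*t^3*e^(6*t) - 2*e^(18*t) + 6*e^(12*t) - 6*e^(6*t) + 2)/(t^3*e^(18*t) - 3*t^3*e^(12*t) + 3*t^3*e^(6*t) - t^3)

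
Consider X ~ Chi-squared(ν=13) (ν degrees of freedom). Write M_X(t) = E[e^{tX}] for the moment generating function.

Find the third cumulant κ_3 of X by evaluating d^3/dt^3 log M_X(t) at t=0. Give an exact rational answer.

M_X(t) = (1 - 2*t)^(-13/2)
K_X(t) = log M_X(t) = -13*log(1 - 2*t)/2
K^(3)(t) = -104/(8*t^3 - 12*t^2 + 6*t - 1)

κ_3 = K^(3)(0) = 104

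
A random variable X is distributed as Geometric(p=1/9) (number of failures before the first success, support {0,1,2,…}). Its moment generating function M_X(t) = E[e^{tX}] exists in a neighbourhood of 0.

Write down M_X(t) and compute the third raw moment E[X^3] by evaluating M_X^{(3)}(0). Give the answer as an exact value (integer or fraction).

E[X^3] = M′′′(0) = 3464

M_X(t) = 1/(9*(1 - 8*e^(t)/9))
M′(t) = 8*e^(t)/(64*e^(2*t) - 144*e^(t) + 81)
M′′(t) = (-64*e^(2*t) - 72*e^(t))/(512*e^(3*t) - 1728*e^(2*t) + 1944*e^(t) - 729)
M′′′(t) = (512*e^(3*t) + 2304*e^(2*t) + 648*e^(t))/(4096*e^(4*t) - 18432*e^(3*t) + 31104*e^(2*t) - 23328*e^(t) + 6561)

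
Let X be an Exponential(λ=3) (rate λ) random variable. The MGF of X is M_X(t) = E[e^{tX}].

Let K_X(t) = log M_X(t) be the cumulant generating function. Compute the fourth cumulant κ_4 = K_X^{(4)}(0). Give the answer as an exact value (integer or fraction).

M_X(t) = 3/(3 - t)
K_X(t) = log M_X(t) = -log(3 - t) + log(3)
K^(4)(t) = 6/(t^4 - 12*t^3 + 54*t^2 - 108*t + 81)

κ_4 = K^(4)(0) = 2/27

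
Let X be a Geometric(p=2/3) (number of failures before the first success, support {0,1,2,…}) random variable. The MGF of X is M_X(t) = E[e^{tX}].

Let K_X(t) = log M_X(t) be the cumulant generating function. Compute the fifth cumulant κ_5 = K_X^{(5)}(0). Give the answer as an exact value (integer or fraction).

M_X(t) = 2/(3*(1 - e^(t)/3))
K_X(t) = log M_X(t) = -log(1 - e^(t)/3) - log(3) + log(2)
K^(5)(t) = (-3*e^(4*t) - 99*e^(3*t) - 297*e^(2*t) - 81*e^(t))/(e^(5*t) - 15*e^(4*t) + 90*e^(3*t) - 270*e^(2*t) + 405*e^(t) - 243)

κ_5 = K^(5)(0) = 15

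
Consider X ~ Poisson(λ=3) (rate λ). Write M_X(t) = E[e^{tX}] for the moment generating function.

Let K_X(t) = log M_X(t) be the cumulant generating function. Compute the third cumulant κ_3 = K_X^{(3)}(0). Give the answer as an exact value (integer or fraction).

M_X(t) = e^(3*e^(t) - 3)
K_X(t) = log M_X(t) = 3*e^(t) - 3
dK/dt = 3*e^(t)
d^2K/dt^2 = 3*e^(t)
d^3K/dt^3 = 3*e^(t)

κ_3 = d^3K/dt^3 |_{t=0} = 3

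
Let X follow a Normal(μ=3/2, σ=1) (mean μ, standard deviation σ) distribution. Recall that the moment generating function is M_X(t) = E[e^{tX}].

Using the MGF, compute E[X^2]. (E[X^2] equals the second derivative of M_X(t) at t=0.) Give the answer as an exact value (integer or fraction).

M_X(t) = e^(t^2/2 + 3*t/2)
dM/dt = t*e^(3*t/2)*e^(t^2/2) + 3*e^(3*t/2)*e^(t^2/2)/2
d^2M/dt^2 = t^2*e^(3*t/2)*e^(t^2/2) + 3*t*e^(3*t/2)*e^(t^2/2) + 13*e^(3*t/2)*e^(t^2/2)/4

E[X^2] = d^2M/dt^2 |_{t=0} = 13/4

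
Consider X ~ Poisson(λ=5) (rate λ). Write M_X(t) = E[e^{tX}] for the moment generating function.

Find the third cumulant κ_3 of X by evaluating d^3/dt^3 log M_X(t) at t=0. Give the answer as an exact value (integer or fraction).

κ_3 = D^3[K](0) = 5

M_X(t) = e^(5*e^(t) - 5)
K_X(t) = log M_X(t) = 5*e^(t) - 5
D^3[K](t) = 5*e^(t)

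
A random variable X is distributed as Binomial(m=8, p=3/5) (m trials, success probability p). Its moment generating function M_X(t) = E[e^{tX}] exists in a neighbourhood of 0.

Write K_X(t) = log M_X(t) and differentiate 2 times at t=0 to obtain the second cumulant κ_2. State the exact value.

κ_2 = d^2K/dt^2 |_{t=0} = 48/25

M_X(t) = (3*e^(t)/5 + 2/5)^8
K_X(t) = log M_X(t) = 8*log(3*e^(t)/5 + 2/5)
dK/dt = 24*e^(t)/(3*e^(t) + 2)
d^2K/dt^2 = 48*e^(t)/(9*e^(2*t) + 12*e^(t) + 4)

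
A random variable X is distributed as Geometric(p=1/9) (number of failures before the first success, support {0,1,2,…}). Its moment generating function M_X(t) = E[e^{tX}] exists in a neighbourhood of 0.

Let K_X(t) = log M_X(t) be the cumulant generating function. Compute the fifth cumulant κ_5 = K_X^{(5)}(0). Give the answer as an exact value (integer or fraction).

κ_5 = K′′′′′(0) = 1058760

M_X(t) = 1/(9*(1 - 8*e^(t)/9))
K_X(t) = log M_X(t) = -log(1 - 8*e^(t)/9) - 2*log(3)
K′(t) = -8*e^(t)/(8*e^(t) - 9)
K′′(t) = 72*e^(t)/(64*e^(2*t) - 144*e^(t) + 81)
K′′′(t) = (-576*e^(2*t) - 648*e^(t))/(512*e^(3*t) - 1728*e^(2*t) + 1944*e^(t) - 729)
K′′′′(t) = (4608*e^(3*t) + 20736*e^(2*t) + 5832*e^(t))/(4096*e^(4*t) - 18432*e^(3*t) + 31104*e^(2*t) - 23328*e^(t) + 6561)
K′′′′′(t) = (-36864*e^(4*t) - 456192*e^(3*t) - 513216*e^(2*t) - 52488*e^(t))/(32768*e^(5*t) - 184320*e^(4*t) + 414720*e^(3*t) - 466560*e^(2*t) + 262440*e^(t) - 59049)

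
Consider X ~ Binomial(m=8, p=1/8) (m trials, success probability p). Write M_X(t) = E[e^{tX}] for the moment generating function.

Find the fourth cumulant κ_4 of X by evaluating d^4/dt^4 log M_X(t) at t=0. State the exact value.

κ_4 = K^(4)(0) = 77/256

M_X(t) = (e^(t)/8 + 7/8)^8
K_X(t) = log M_X(t) = 8*log(e^(t)/8 + 7/8)
K^(4)(t) = (56*e^(3*t) - 1568*e^(2*t) + 2744*e^(t))/(e^(4*t) + 28*e^(3*t) + 294*e^(2*t) + 1372*e^(t) + 2401)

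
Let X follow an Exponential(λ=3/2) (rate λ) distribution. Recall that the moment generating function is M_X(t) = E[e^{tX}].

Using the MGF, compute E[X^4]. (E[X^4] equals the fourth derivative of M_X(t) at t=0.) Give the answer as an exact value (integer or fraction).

E[X^4] = M′′′′(0) = 128/27

M_X(t) = 3/(2*(3/2 - t))
M′(t) = 6/(4*t^2 - 12*t + 9)
M′′(t) = -24/(8*t^3 - 36*t^2 + 54*t - 27)
M′′′(t) = 144/(16*t^4 - 96*t^3 + 216*t^2 - 216*t + 81)
M′′′′(t) = -1152/(32*t^5 - 240*t^4 + 720*t^3 - 1080*t^2 + 810*t - 243)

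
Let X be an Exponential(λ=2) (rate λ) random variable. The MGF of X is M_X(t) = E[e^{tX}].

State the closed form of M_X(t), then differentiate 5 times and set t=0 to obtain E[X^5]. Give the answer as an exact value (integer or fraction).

M_X(t) = 2/(2 - t)
M′(t) = 2/(t^2 - 4*t + 4)
M′′(t) = -4/(t^3 - 6*t^2 + 12*t - 8)
M′′′(t) = 12/(t^4 - 8*t^3 + 24*t^2 - 32*t + 16)
M′′′′(t) = -48/(t^5 - 10*t^4 + 40*t^3 - 80*t^2 + 80*t - 32)
M′′′′′(t) = 240/(t^6 - 12*t^5 + 60*t^4 - 160*t^3 + 240*t^2 - 192*t + 64)

E[X^5] = M′′′′′(0) = 15/4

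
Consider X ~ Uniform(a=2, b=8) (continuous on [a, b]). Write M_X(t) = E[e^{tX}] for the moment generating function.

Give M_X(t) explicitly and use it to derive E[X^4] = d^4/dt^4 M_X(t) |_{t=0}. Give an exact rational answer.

M_X(t) = (e^(8*t) - e^(2*t))/(6*t)

E[X^4] = M^(4)(0) = 5456/5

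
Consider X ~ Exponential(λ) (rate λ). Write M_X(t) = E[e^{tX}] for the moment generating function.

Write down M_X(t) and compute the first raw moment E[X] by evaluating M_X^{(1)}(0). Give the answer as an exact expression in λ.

E[X] = D[M](0) = 1/λ

M_X(t) = λ/(λ - t)
D[M](t) = λ/(λ^2 - 2*λ*t + t^2)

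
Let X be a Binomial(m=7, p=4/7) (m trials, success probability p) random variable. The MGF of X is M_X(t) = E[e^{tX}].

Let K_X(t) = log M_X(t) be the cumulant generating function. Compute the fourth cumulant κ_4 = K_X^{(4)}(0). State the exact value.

M_X(t) = (4*e^(t)/7 + 3/7)^7
K_X(t) = log M_X(t) = 7*log(4*e^(t)/7 + 3/7)
K′(t) = 28*e^(t)/(4*e^(t) + 3)
K′′(t) = 84*e^(t)/(16*e^(2*t) + 24*e^(t) + 9)
K′′′(t) = (-336*e^(2*t) + 252*e^(t))/(64*e^(3*t) + 144*e^(2*t) + 108*e^(t) + 27)
K′′′′(t) = (1344*e^(3*t) - 4032*e^(2*t) + 756*e^(t))/(256*e^(4*t) + 768*e^(3*t) + 864*e^(2*t) + 432*e^(t) + 81)

κ_4 = K′′′′(0) = -276/343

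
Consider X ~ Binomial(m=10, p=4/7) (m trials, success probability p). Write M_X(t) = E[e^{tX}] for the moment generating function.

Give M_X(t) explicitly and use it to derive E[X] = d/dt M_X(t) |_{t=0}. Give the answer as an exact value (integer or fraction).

E[X] = dM/dt |_{t=0} = 40/7

M_X(t) = (4*e^(t)/7 + 3/7)^10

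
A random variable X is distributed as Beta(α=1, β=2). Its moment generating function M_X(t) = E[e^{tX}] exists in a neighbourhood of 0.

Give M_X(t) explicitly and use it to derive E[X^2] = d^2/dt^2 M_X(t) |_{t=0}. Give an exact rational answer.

M_X(t) = ₁F₁(1; 3; t)
D^2[M](t) = ₁F₁(3; 5; t)/6

E[X^2] = D^2[M](0) = 1/6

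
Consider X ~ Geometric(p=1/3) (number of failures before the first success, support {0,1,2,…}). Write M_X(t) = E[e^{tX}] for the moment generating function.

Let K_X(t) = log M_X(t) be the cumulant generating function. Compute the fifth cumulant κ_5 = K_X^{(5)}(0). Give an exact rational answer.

M_X(t) = 1/(3*(1 - 2*e^(t)/3))
K_X(t) = log M_X(t) = -log(1 - 2*e^(t)/3) - log(3)
K^(5)(t) = (-48*e^(4*t) - 792*e^(3*t) - 1188*e^(2*t) - 162*e^(t))/(32*e^(5*t) - 240*e^(4*t) + 720*e^(3*t) - 1080*e^(2*t) + 810*e^(t) - 243)

κ_5 = K^(5)(0) = 2190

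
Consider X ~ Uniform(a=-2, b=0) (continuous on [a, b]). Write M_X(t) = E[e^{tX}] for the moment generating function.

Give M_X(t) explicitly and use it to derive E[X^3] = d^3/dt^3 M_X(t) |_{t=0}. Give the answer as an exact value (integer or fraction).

M_X(t) = (1 - e^(-2*t))/(2*t)
M′(t) = (2*t - e^(2*t) + 1)*e^(-2*t)/(2*t^2)
M′′(t) = (-2*t^2 - 2*t + e^(2*t) - 1)*e^(-2*t)/t^3
M′′′(t) = (4*t^3 + 6*t^2 + 6*t - 3*e^(2*t) + 3)*e^(-2*t)/t^4

E[X^3] = M′′′(0) = -2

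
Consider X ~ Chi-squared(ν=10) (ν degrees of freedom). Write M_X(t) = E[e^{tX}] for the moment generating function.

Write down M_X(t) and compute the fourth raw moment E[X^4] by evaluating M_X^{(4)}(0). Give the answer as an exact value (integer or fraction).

E[X^4] = M′′′′(0) = 26880

M_X(t) = (1 - 2*t)^(-5)
M′(t) = 10/(64*t^6 - 192*t^5 + 240*t^4 - 160*t^3 + 60*t^2 - 12*t + 1)
M′′(t) = -120/(128*t^7 - 448*t^6 + 672*t^5 - 560*t^4 + 280*t^3 - 84*t^2 + 14*t - 1)
M′′′(t) = 1680/(256*t^8 - 1024*t^7 + 1792*t^6 - 1792*t^5 + 1120*t^4 - 448*t^3 + 112*t^2 - 16*t + 1)
M′′′′(t) = -26880/(512*t^9 - 2304*t^8 + 4608*t^7 - 5376*t^6 + 4032*t^5 - 2016*t^4 + 672*t^3 - 144*t^2 + 18*t - 1)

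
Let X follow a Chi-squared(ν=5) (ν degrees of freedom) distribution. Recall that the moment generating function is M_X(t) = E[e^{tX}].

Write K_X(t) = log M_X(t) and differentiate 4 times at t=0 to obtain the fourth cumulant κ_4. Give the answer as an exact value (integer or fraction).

M_X(t) = (1 - 2*t)^(-5/2)
K_X(t) = log M_X(t) = -5*log(1 - 2*t)/2
K^(4)(t) = 240/(16*t^4 - 32*t^3 + 24*t^2 - 8*t + 1)

κ_4 = K^(4)(0) = 240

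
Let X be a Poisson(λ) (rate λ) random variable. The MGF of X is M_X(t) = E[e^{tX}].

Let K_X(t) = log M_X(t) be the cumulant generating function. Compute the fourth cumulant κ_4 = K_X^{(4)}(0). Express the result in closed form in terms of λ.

M_X(t) = e^(λ*(e^(t) - 1))
K_X(t) = log M_X(t) = λ*(e^(t) - 1)
dK/dt = λ*e^(t)
d^2K/dt^2 = λ*e^(t)
d^3K/dt^3 = λ*e^(t)
d^4K/dt^4 = λ*e^(t)

κ_4 = d^4K/dt^4 |_{t=0} = λ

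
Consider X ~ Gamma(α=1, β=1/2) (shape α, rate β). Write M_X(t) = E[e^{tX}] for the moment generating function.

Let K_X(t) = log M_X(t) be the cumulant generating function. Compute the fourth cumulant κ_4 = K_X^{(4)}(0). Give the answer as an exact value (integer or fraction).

κ_4 = K^(4)(0) = 96

M_X(t) = 1/(2*(1/2 - t))
K_X(t) = log M_X(t) = -log(1/2 - t) - log(2)
K^(4)(t) = 96/(16*t^4 - 32*t^3 + 24*t^2 - 8*t + 1)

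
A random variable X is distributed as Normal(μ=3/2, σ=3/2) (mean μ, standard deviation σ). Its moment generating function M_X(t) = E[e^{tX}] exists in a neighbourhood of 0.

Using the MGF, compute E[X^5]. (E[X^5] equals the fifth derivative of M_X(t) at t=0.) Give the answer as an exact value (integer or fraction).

M_X(t) = e^(9*t^2/8 + 3*t/2)

E[X^5] = M^(5)(0) = 3159/16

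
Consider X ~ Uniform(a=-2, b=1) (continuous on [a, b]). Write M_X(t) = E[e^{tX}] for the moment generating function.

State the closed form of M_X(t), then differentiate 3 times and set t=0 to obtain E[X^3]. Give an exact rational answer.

E[X^3] = M^(3)(0) = -5/4

M_X(t) = (e^(t) - e^(-2*t))/(3*t)
M^(3)(t) = (t^3*e^(3*t) + 8*t^3 - 3*t^2*e^(3*t) + 12*t^2 + 6*t*e^(3*t) + 12*t - 6*e^(3*t) + 6)*e^(-2*t)/(3*t^4)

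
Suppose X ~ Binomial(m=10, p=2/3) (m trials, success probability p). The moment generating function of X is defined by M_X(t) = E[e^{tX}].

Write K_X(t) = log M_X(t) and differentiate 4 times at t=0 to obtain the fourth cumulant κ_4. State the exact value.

M_X(t) = (2*e^(t)/3 + 1/3)^10
K_X(t) = log M_X(t) = 10*log(2*e^(t)/3 + 1/3)
dK/dt = 20*e^(t)/(2*e^(t) + 1)
d^2K/dt^2 = 20*e^(t)/(4*e^(2*t) + 4*e^(t) + 1)
d^3K/dt^3 = (-40*e^(2*t) + 20*e^(t))/(8*e^(3*t) + 12*e^(2*t) + 6*e^(t) + 1)
d^4K/dt^4 = (80*e^(3*t) - 160*e^(2*t) + 20*e^(t))/(16*e^(4*t) + 32*e^(3*t) + 24*e^(2*t) + 8*e^(t) + 1)

κ_4 = d^4K/dt^4 |_{t=0} = -20/27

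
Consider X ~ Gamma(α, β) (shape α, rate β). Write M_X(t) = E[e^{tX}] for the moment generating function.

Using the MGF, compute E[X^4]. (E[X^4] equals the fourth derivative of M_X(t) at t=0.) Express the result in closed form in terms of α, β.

E[X^4] = M^(4)(0) = α*(α^3 + 6*α^2 + 11*α + 6)/β^4

M_X(t) = (β/(β - t))^α
M^(4)(t) = (α^4*β^α*(1/(β - t))^α + 6*α^3*β^α*(1/(β - t))^α + 11*α^2*β^α*(1/(β - t))^α + 6*α*β^α*(1/(β - t))^α)/(β^4 - 4*β^3*t + 6*β^2*t^2 - 4*β*t^3 + t^4)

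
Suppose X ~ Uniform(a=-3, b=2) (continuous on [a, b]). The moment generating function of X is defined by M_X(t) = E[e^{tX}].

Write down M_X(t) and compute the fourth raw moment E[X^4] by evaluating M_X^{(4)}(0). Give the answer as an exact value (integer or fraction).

E[X^4] = M′′′′(0) = 11

M_X(t) = (e^(2*t) - e^(-3*t))/(5*t)
M′(t) = (2*t*e^(5*t) + 3*t - e^(5*t) + 1)*e^(-3*t)/(5*t^2)
M′′(t) = (4*t^2*e^(5*t) - 9*t^2 - 4*t*e^(5*t) - 6*t + 2*e^(5*t) - 2)*e^(-3*t)/(5*t^3)
M′′′(t) = (8*t^3*e^(5*t) + 27*t^3 - 12*t^2*e^(5*t) + 27*t^2 + 12*t*e^(5*t) + 18*t - 6*e^(5*t) + 6)*e^(-3*t)/(5*t^4)
M′′′′(t) = (16*t^4*e^(5*t) - 81*t^4 - 32*t^3*e^(5*t) - 108*t^3 + 48*t^2*e^(5*t) - 108*t^2 - 48*t*e^(5*t) - 72*t + 24*e^(5*t) - 24)*e^(-3*t)/(5*t^5)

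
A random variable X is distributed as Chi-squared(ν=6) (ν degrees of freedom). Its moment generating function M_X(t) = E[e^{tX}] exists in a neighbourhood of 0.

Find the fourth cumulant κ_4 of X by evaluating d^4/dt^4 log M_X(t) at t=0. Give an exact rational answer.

M_X(t) = (1 - 2*t)^(-3)
K_X(t) = log M_X(t) = -3*log(1 - 2*t)
K^(4)(t) = 288/(16*t^4 - 32*t^3 + 24*t^2 - 8*t + 1)

κ_4 = K^(4)(0) = 288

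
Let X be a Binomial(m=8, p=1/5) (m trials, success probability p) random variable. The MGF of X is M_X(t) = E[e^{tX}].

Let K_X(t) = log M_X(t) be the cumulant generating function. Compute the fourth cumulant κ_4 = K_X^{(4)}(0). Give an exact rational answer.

M_X(t) = (e^(t)/5 + 4/5)^8
K_X(t) = log M_X(t) = 8*log(e^(t)/5 + 4/5)
K^(4)(t) = (32*e^(3*t) - 512*e^(2*t) + 512*e^(t))/(e^(4*t) + 16*e^(3*t) + 96*e^(2*t) + 256*e^(t) + 256)

κ_4 = K^(4)(0) = 32/625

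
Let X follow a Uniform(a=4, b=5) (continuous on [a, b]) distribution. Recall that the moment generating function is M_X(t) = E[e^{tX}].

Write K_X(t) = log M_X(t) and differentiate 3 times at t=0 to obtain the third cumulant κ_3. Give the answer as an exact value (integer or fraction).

M_X(t) = (e^(5*t) - e^(4*t))/t
K_X(t) = log M_X(t) = -log(t) + log(e^(5*t) - e^(4*t))
D^3[K](t) = (t^3*e^(2*t) + t^3*e^(t) - 2*e^(3*t) + 6*e^(2*t) - 6*e^(t) + 2)/(t^3*e^(3*t) - 3*t^3*e^(2*t) + 3*t^3*e^(t) - t^3)

κ_3 = D^3[K](0) = 0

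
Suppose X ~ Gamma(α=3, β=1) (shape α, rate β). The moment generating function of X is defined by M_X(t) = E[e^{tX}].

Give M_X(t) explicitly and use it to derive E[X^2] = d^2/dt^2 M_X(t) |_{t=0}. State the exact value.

M_X(t) = (1 - t)^(-3)
M′(t) = 3/(t^4 - 4*t^3 + 6*t^2 - 4*t + 1)
M′′(t) = -12/(t^5 - 5*t^4 + 10*t^3 - 10*t^2 + 5*t - 1)

E[X^2] = M′′(0) = 12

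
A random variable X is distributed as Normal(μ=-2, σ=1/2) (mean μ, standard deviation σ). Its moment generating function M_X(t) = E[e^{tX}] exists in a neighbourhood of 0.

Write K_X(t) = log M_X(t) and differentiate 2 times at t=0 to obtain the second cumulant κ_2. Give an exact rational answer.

κ_2 = K′′(0) = 1/4

M_X(t) = e^(t^2/8 - 2*t)
K_X(t) = log M_X(t) = t^2/8 - 2*t
K′(t) = t/4 - 2
K′′(t) = 1/4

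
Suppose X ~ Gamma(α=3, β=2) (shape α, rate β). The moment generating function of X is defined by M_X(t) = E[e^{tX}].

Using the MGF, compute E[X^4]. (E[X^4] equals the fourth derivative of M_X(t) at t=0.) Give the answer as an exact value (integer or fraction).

E[X^4] = M^(4)(0) = 45/2

M_X(t) = 8/(2 - t)^3
M^(4)(t) = -2880/(t^7 - 14*t^6 + 84*t^5 - 280*t^4 + 560*t^3 - 672*t^2 + 448*t - 128)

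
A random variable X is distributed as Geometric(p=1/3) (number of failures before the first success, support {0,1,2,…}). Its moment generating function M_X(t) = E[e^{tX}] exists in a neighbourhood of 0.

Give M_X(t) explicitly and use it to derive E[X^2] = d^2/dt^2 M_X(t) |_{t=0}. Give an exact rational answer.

E[X^2] = M′′(0) = 10

M_X(t) = 1/(3*(1 - 2*e^(t)/3))
M′(t) = 2*e^(t)/(4*e^(2*t) - 12*e^(t) + 9)
M′′(t) = (-4*e^(2*t) - 6*e^(t))/(8*e^(3*t) - 36*e^(2*t) + 54*e^(t) - 27)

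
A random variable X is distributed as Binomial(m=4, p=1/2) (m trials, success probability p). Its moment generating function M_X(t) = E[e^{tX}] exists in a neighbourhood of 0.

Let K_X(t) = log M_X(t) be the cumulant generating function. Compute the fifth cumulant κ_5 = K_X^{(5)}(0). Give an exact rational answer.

M_X(t) = (e^(t)/2 + 1/2)^4
K_X(t) = log M_X(t) = 4*log(e^(t)/2 + 1/2)
K′(t) = 4*e^(t)/(e^(t) + 1)
K′′(t) = 4*e^(t)/(e^(2*t) + 2*e^(t) + 1)
K′′′(t) = (-4*e^(2*t) + 4*e^(t))/(e^(3*t) + 3*e^(2*t) + 3*e^(t) + 1)
K′′′′(t) = (4*e^(3*t) - 16*e^(2*t) + 4*e^(t))/(e^(4*t) + 4*e^(3*t) + 6*e^(2*t) + 4*e^(t) + 1)
K′′′′′(t) = (-4*e^(4*t) + 44*e^(3*t) - 44*e^(2*t) + 4*e^(t))/(e^(5*t) + 5*e^(4*t) + 10*e^(3*t) + 10*e^(2*t) + 5*e^(t) + 1)

κ_5 = K′′′′′(0) = 0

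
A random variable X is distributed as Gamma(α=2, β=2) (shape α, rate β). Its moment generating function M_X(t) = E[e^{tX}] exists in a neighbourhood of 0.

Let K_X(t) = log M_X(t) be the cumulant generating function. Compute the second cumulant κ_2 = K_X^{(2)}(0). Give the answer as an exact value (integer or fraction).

κ_2 = D^2[K](0) = 1/2

M_X(t) = 4/(2 - t)^2
K_X(t) = log M_X(t) = -2*log(2 - t) + 2*log(2)
D^2[K](t) = 2/(t^2 - 4*t + 4)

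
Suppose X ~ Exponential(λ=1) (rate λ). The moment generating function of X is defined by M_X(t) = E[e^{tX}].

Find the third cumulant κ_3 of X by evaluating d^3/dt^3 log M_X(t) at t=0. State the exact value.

κ_3 = D^3[K](0) = 2

M_X(t) = 1/(1 - t)
K_X(t) = log M_X(t) = -log(1 - t)
D^3[K](t) = -2/(t^3 - 3*t^2 + 3*t - 1)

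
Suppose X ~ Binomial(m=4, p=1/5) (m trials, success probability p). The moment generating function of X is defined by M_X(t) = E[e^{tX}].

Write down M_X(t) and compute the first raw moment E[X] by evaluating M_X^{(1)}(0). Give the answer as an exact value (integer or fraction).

E[X] = M^(1)(0) = 4/5

M_X(t) = (e^(t)/5 + 4/5)^4
M^(1)(t) = 4*e^(4*t)/625 + 48*e^(3*t)/625 + 192*e^(2*t)/625 + 256*e^(t)/625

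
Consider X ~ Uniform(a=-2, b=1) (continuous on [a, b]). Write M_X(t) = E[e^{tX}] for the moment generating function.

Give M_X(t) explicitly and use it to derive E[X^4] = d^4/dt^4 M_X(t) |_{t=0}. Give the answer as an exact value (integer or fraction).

E[X^4] = d^4M/dt^4 |_{t=0} = 11/5

M_X(t) = (e^(t) - e^(-2*t))/(3*t)
dM/dt = (t*e^(3*t) + 2*t - e^(3*t) + 1)*e^(-2*t)/(3*t^2)
d^2M/dt^2 = (t^2*e^(3*t) - 4*t^2 - 2*t*e^(3*t) - 4*t + 2*e^(3*t) - 2)*e^(-2*t)/(3*t^3)
d^3M/dt^3 = (t^3*e^(3*t) + 8*t^3 - 3*t^2*e^(3*t) + 12*t^2 + 6*t*e^(3*t) + 12*t - 6*e^(3*t) + 6)*e^(-2*t)/(3*t^4)
d^4M/dt^4 = (t^4*e^(3*t) - 16*t^4 - 4*t^3*e^(3*t) - 32*t^3 + 12*t^2*e^(3*t) - 48*t^2 - 24*t*e^(3*t) - 48*t + 24*e^(3*t) - 24)*e^(-2*t)/(3*t^5)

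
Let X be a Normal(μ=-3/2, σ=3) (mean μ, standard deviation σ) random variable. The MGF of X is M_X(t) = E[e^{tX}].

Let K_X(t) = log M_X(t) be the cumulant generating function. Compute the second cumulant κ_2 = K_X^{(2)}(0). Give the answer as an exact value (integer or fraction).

κ_2 = K′′(0) = 9

M_X(t) = e^(9*t^2/2 - 3*t/2)
K_X(t) = log M_X(t) = 9*t^2/2 - 3*t/2
K′(t) = 9*t - 3/2
K′′(t) = 9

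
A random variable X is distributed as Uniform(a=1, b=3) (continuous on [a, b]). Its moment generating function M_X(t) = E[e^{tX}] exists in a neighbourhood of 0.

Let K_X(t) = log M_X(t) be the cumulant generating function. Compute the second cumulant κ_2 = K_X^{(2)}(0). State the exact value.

M_X(t) = (e^(3*t) - e^(t))/(2*t)
K_X(t) = log M_X(t) = -log(t) + log(e^(3*t) - e^(t)) - log(2)
D^2[K](t) = (-4*t^2*e^(2*t) + e^(4*t) - 2*e^(2*t) + 1)/(t^2*e^(4*t) - 2*t^2*e^(2*t) + t^2)

κ_2 = D^2[K](0) = 1/3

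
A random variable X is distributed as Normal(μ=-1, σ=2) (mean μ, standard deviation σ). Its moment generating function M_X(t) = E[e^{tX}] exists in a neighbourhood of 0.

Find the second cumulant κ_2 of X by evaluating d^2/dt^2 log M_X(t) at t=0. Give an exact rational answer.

κ_2 = d^2K/dt^2 |_{t=0} = 4

M_X(t) = e^(2*t^2 - t)
K_X(t) = log M_X(t) = 2*t^2 - t
dK/dt = 4*t - 1
d^2K/dt^2 = 4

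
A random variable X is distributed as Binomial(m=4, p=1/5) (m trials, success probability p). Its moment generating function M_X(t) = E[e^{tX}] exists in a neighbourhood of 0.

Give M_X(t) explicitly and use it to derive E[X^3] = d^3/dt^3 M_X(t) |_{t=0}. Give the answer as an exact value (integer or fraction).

M_X(t) = (e^(t)/5 + 4/5)^4
M′(t) = 4*e^(4*t)/625 + 48*e^(3*t)/625 + 192*e^(2*t)/625 + 256*e^(t)/625
M′′(t) = 16*e^(4*t)/625 + 144*e^(3*t)/625 + 384*e^(2*t)/625 + 256*e^(t)/625
M′′′(t) = 64*e^(4*t)/625 + 432*e^(3*t)/625 + 768*e^(2*t)/625 + 256*e^(t)/625

E[X^3] = M′′′(0) = 304/125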